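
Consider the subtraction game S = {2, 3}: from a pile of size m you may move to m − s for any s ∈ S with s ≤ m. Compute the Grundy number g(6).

0

Grundy values for subtraction set {2, 3}:
g(0) = mex{} = 0
g(1) = mex{} = 0
g(2) = mex{0} = 1
g(3) = mex{0} = 1
g(4) = mex{0,1} = 2
g(5) = mex{1} = 0
g(6) = mex{1,2} = 0
So g(6) = 0.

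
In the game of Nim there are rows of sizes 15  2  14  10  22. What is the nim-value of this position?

31

Compute the nim-sum pairwise:
15 ^ 2 = 13
13 ^ 14 = 3
3 ^ 10 = 9
9 ^ 22 = 31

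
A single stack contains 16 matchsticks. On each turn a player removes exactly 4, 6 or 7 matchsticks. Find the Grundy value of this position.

Grundy values for subtraction set {4, 6, 7}:
k:     0  1  2  3  4  5  6  7  8  9 10 11 12 13 14 15 16
g(k):  0  0  0  0  1  1  1  1  2  2  2  0  0  0  0  1  1
So g(16) = 1.

1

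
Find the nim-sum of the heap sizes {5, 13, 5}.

13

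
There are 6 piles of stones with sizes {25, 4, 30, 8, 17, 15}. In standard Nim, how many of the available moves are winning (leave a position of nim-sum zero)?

Compute the nim-sum pairwise:
25 XOR 4 = 29
29 XOR 30 = 3
3 XOR 8 = 11
11 XOR 17 = 26
26 XOR 15 = 21
The overall nim-sum is X = 21. A pile of size p has a winning move iff p XOR X < p (reduce it to p XOR X).
  25: 25 XOR 21 = 12 < 25 — winning move (to 12).
  4: 4 XOR 21 = 17 ≥ 4 — no move.
  30: 30 XOR 21 = 11 < 30 — winning move (to 11).
  8: 8 XOR 21 = 29 ≥ 8 — no move.
  17: 17 XOR 21 = 4 < 17 — winning move (to 4).
  15: 15 XOR 21 = 26 ≥ 15 — no move.
That gives 3 winning moves.

3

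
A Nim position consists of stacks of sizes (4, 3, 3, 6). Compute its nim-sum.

Compute the nim-sum pairwise:
4 ^ 3 = 7
7 ^ 3 = 4
4 ^ 6 = 2

2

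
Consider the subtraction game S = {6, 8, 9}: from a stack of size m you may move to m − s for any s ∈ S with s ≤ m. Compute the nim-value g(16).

0

Build the Grundy sequence with g(k) = mex{g(k−s) : s ∈ {6, 8, 9}, s ≤ k}:
k:     0  1  2  3  4  5  6  7  8  9 10 11 12 13 14 15 16
g(k):  0  0  0  0  0  0  1  1  1  1  1  1  2  2  2  0  0
So g(16) = 0.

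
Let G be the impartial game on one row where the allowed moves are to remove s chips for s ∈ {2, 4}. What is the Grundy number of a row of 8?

Grundy values for subtraction set {2, 4}:
g(0) = mex{} = 0
g(1) = mex{} = 0
g(2) = mex{0} = 1
g(3) = mex{0} = 1
g(4) = mex{0,1} = 2
g(5) = mex{0,1} = 2
g(6) = mex{1,2} = 0
g(7) = mex{1,2} = 0
g(8) = mex{0,2} = 1
So g(8) = 1.

1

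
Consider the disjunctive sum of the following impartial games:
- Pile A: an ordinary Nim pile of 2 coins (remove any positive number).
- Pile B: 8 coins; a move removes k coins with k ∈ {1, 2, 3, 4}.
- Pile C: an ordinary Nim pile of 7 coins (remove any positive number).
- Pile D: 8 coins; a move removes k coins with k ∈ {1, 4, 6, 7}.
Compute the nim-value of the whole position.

5

Pile A is a plain Nim pile of size 2, so its Grundy value is 2.
Build the Grundy sequence for pile B with g(k) = mex{g(k−s) : s ∈ {1, 2, 3, 4}, s ≤ k}:
k:     0  1  2  3  4  5  6  7  8
g(k):  0  1  2  3  4  0  1  2  3
So g(8) = 3.
Pile C is a plain Nim pile of size 7, so its Grundy value is 7.
For pile D, compute g(0), g(1), … with moves {1, 4, 6, 7}:
g(0) = mex{} = 0
g(1) = mex{0} = 1
g(2) = mex{1} = 0
g(3) = mex{0} = 1
g(4) = mex{0,1} = 2
g(5) = mex{1,2} = 0
g(6) = mex{0} = 1
g(7) = mex{0,1} = 2
g(8) = mex{0,1,2} = 3
So g(8) = 3.
By the Sprague-Grundy theorem, the Grundy value of a sum of independent games is the XOR of the component values.
Combined value = 2 XOR 3 XOR 7 XOR 3 = 5.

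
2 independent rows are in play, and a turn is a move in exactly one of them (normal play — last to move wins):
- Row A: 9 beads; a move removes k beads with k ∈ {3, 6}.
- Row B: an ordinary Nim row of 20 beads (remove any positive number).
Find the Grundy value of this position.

20

Build the Grundy sequence for row A with g(k) = mex{g(k−s) : s ∈ {3, 6}, s ≤ k}:
k:     0  1  2  3  4  5  6  7  8  9
g(k):  0  0  0  1  1  1  2  2  2  0
So g(9) = 0.
Row B is a plain Nim row of size 20, so its Grundy value is 20.
The value of a disjunctive sum is the nim-sum of the parts.
Combined value = 0 ⊕ 20 = 20.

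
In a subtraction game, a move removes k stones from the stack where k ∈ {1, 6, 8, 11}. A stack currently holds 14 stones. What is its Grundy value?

0

Compute g(0), g(1), … for moves {1, 6, 8, 11}:
g(0) = mex{} = 0
g(1) = mex{0} = 1
g(2) = mex{1} = 0
g(3) = mex{0} = 1
g(4) = mex{1} = 0
g(5) = mex{0} = 1
g(6) = mex{0,1} = 2
g(7) = mex{1,2} = 0
g(8) = mex{0} = 1
g(9) = mex{1} = 0
g(10) = mex{0} = 1
g(11) = mex{0,1} = 2
g(12) = mex{0,1,2} = 3
g(13) = mex{0,1,3} = 2
g(14) = mex{1,2} = 0
So g(14) = 0.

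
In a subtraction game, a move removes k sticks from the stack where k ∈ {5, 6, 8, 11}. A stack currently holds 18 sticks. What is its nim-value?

0

Grundy values for subtraction set {5, 6, 8, 11}:
k:     0  1  2  3  4  5  6  7  8  9 10 11 12 13 14 15 16 17 18
g(k):  0  0  0  0  0  1  1  1  1  1  2  2  2  2  2  3  0  0  0
So g(18) = 0.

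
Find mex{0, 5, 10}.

1

0 is in the set but 1 is not, so the mex is 1.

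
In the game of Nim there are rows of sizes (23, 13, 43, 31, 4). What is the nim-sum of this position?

Nim-sum: 23 ⊕ 13 ⊕ 43 ⊕ 31 ⊕ 4 = 42.

42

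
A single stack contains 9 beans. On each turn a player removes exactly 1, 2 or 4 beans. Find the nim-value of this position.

Compute g(0), g(1), … for moves {1, 2, 4}:
g(0) = mex{} = 0
g(1) = mex{0} = 1
g(2) = mex{0,1} = 2
g(3) = mex{1,2} = 0
g(4) = mex{0,2} = 1
g(5) = mex{0,1} = 2
g(6) = mex{1,2} = 0
g(7) = mex{0,2} = 1
g(8) = mex{0,1} = 2
g(9) = mex{1,2} = 0
So g(9) = 0.

0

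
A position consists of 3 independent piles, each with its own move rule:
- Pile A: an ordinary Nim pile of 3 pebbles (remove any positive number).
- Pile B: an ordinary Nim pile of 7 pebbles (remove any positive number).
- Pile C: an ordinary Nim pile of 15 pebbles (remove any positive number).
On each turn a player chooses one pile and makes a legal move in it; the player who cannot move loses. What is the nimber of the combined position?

Pile A is a plain Nim pile of size 3, so its Grundy value is 3.
Pile B is a plain Nim pile of size 7, so its Grundy value is 7.
Pile C is a plain Nim pile of size 15, so its Grundy value is 15.
The value of a disjunctive sum is the nim-sum of the parts.
Combined value = 3 XOR 7 XOR 15 = 11.

11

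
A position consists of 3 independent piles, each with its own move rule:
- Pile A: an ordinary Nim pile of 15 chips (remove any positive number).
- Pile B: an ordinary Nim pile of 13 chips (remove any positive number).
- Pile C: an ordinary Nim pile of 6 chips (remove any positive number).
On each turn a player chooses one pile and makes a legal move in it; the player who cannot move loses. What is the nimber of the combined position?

4

Pile A is a plain Nim pile of size 15, so its Grundy value is 15.
Pile B is a plain Nim pile of size 13, so its Grundy value is 13.
Pile C is a plain Nim pile of size 6, so its Grundy value is 6.
The value of a disjunctive sum is the nim-sum of the parts.
Combined value = 15 ⊕ 13 ⊕ 6 = 4.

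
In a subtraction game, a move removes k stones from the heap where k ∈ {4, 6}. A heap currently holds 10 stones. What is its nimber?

0

Compute g(0), g(1), … for moves {4, 6}:
k:     0  1  2  3  4  5  6  7  8  9 10
g(k):  0  0  0  0  1  1  1  1  2  2  0
So g(10) = 0.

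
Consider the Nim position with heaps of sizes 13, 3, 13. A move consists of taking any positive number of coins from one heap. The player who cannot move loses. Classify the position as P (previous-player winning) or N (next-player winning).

N-position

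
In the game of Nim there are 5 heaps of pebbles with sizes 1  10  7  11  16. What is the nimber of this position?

Compute the nim-sum pairwise:
1 ^ 10 = 11
11 ^ 7 = 12
12 ^ 11 = 7
7 ^ 16 = 23

23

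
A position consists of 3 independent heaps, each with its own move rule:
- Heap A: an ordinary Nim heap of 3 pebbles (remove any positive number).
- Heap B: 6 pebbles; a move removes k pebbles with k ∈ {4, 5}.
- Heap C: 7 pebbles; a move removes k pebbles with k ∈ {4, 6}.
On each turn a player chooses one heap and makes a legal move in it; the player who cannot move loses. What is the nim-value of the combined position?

Heap A is a plain Nim heap of size 3, so its Grundy value is 3.
Grundy values for heap B (subtraction set {4, 5}):
k:     0  1  2  3  4  5  6
g(k):  0  0  0  0  1  1  1
So g(6) = 1.
Build the Grundy sequence for heap C with g(k) = mex{g(k−s) : s ∈ {4, 6}, s ≤ k}:
k:     0  1  2  3  4  5  6  7
g(k):  0  0  0  0  1  1  1  1
So g(7) = 1.
By the Sprague-Grundy theorem, the Grundy value of a sum of independent games is the XOR of the component values.
Combined value = 3 ⊕ 1 ⊕ 1 = 3.

3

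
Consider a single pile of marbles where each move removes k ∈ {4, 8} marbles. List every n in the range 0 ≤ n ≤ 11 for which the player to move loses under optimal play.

0, 1, 2, 3

Grundy values for subtraction set {4, 8}:
k:     0  1  2  3  4  5  6  7  8  9 10 11
g(k):  0  0  0  0  1  1  1  1  2  2  2  2
The P-positions (g = 0) in 0..11 are 0, 1, 2, 3.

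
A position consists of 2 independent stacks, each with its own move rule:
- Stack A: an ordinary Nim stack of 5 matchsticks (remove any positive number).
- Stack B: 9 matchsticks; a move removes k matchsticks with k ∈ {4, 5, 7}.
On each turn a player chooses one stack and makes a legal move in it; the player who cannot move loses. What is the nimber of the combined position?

7

Stack A is a plain Nim stack of size 5, so its Grundy value is 5.
For stack B, compute g(0), g(1), … with moves {4, 5, 7}:
g(0) = mex{} = 0
g(1) = mex{} = 0
g(2) = mex{} = 0
g(3) = mex{} = 0
g(4) = mex{0} = 1
g(5) = mex{0} = 1
g(6) = mex{0} = 1
g(7) = mex{0} = 1
g(8) = mex{0,1} = 2
g(9) = mex{0,1} = 2
So g(9) = 2.
By the Sprague-Grundy theorem, the Grundy value of a sum of independent games is the XOR of the component values.
Combined value = 5 ⊕ 2 = 7.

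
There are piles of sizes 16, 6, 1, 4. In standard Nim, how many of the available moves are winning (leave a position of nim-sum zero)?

Compute the nim-sum pairwise:
16 ^ 6 = 22
22 ^ 1 = 23
23 ^ 4 = 19
The overall nim-sum is X = 19. A pile of size p has a winning move iff p XOR X < p (reduce it to p XOR X).
  16: 16 XOR 19 = 3 < 16 — winning move (to 3).
  6: 6 XOR 19 = 21 ≥ 6 — no move.
  1: 1 XOR 19 = 18 ≥ 1 — no move.
  4: 4 XOR 19 = 23 ≥ 4 — no move.
That gives 1 winning move.

1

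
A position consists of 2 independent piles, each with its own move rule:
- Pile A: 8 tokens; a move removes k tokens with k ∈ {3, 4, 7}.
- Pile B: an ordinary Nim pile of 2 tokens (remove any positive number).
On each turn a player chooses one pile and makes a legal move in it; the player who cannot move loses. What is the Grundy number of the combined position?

0

Build the Grundy sequence for pile A with g(k) = mex{g(k−s) : s ∈ {3, 4, 7}, s ≤ k}:
g(0) = mex{} = 0
g(1) = mex{} = 0
g(2) = mex{} = 0
g(3) = mex{0} = 1
g(4) = mex{0} = 1
g(5) = mex{0} = 1
g(6) = mex{0,1} = 2
g(7) = mex{0,1} = 2
g(8) = mex{0,1} = 2
So g(8) = 2.
Pile B is a plain Nim pile of size 2, so its Grundy value is 2.
The value of a disjunctive sum is the nim-sum of the parts.
Combined value = 2 ⊕ 2 = 0.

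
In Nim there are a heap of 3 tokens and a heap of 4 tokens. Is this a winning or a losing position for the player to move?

Winning position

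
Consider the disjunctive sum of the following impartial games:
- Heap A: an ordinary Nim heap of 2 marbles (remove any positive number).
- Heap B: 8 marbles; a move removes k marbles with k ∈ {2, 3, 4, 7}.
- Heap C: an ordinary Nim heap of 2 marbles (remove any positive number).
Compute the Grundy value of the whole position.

Heap A is a plain Nim heap of size 2, so its Grundy value is 2.
For heap B, compute g(0), g(1), … with moves {2, 3, 4, 7}:
k:     0  1  2  3  4  5  6  7  8
g(k):  0  0  1  1  2  2  0  3  1
So g(8) = 1.
Heap C is a plain Nim heap of size 2, so its Grundy value is 2.
The value of a disjunctive sum is the nim-sum of the parts.
Combined value = 2 XOR 1 XOR 2 = 1.

1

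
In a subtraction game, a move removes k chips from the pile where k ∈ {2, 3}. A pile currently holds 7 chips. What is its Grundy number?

Compute g(0), g(1), … for moves {2, 3}:
k:     0  1  2  3  4  5  6  7
g(k):  0  0  1  1  2  0  0  1
So g(7) = 1.

1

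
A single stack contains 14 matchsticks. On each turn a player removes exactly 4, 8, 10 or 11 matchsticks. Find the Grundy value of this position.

3

Compute g(0), g(1), … for moves {4, 8, 10, 11}:
g(0) = mex{} = 0
g(1) = mex{} = 0
g(2) = mex{} = 0
g(3) = mex{} = 0
g(4) = mex{0} = 1
g(5) = mex{0} = 1
g(6) = mex{0} = 1
g(7) = mex{0} = 1
g(8) = mex{0,1} = 2
g(9) = mex{0,1} = 2
g(10) = mex{0,1} = 2
g(11) = mex{0,1} = 2
g(12) = mex{0,1,2} = 3
g(13) = mex{0,1,2} = 3
g(14) = mex{0,1,2} = 3
So g(14) = 3.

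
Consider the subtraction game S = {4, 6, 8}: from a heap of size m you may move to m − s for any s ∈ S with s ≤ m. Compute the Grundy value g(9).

2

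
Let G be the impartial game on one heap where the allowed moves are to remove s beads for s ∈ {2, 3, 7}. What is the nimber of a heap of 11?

0

Compute g(0), g(1), … for moves {2, 3, 7}:
k:     0  1  2  3  4  5  6  7  8  9 10 11
g(k):  0  0  1  1  2  0  0  1  1  2  0  0
So g(11) = 0.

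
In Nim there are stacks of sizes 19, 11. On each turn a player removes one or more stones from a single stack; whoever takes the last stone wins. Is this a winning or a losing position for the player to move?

Nim-sum: 19 ^ 11 = 24.
The nim-sum is 24 ≠ 0, so this is an N-position: the player to move can win.

Winning position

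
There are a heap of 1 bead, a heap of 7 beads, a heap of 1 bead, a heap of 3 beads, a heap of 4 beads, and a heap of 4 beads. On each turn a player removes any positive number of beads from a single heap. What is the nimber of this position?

Nim-sum: 1 ⊕ 7 ⊕ 1 ⊕ 3 ⊕ 4 ⊕ 4 = 4.

4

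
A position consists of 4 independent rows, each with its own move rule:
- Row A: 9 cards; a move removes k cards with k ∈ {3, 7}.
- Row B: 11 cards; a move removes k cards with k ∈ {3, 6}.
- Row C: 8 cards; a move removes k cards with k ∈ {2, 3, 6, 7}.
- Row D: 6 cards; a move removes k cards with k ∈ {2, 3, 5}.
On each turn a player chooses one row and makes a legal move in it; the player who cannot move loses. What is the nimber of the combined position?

0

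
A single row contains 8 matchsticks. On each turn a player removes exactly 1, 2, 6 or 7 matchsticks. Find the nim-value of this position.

Compute g(0), g(1), … for moves {1, 2, 6, 7}:
k:     0  1  2  3  4  5  6  7  8
g(k):  0  1  2  0  1  2  3  4  0
So g(8) = 0.

0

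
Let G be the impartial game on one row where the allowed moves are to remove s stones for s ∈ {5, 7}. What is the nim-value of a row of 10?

Grundy values for subtraction set {5, 7}:
k:     0  1  2  3  4  5  6  7  8  9 10
g(k):  0  0  0  0  0  1  1  1  1  1  2
So g(10) = 2.

2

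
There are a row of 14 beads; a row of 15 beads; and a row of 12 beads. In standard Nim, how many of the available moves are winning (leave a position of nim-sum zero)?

3

Nim-sum: 14 ⊕ 15 ⊕ 12 = 13.
The overall nim-sum is X = 13. A row of size p has a winning move iff p XOR X < p (reduce it to p XOR X).
  14: 14 XOR 13 = 3 < 14 — winning move (to 3).
  15: 15 XOR 13 = 2 < 15 — winning move (to 2).
  12: 12 XOR 13 = 1 < 12 — winning move (to 1).
That gives 3 winning moves.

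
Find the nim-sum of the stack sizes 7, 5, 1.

3

Bitwise XOR of the heap sizes:
  111  (7)
  101  (5)
  001  (1)
  ---
  011  (3)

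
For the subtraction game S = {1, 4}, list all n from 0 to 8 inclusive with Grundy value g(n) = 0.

0, 2, 5, 7

Grundy values for subtraction set {1, 4}:
g(0) = mex{} = 0
g(1) = mex{0} = 1
g(2) = mex{1} = 0
g(3) = mex{0} = 1
g(4) = mex{0,1} = 2
g(5) = mex{1,2} = 0
g(6) = mex{0} = 1
g(7) = mex{1} = 0
g(8) = mex{0,2} = 1
The P-positions (g = 0) in 0..8 are 0, 2, 5, 7.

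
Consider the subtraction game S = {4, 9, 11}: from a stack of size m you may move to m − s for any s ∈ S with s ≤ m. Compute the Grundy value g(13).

Build the Grundy sequence with g(k) = mex{g(k−s) : s ∈ {4, 9, 11}, s ≤ k}:
g(0) = mex{} = 0
g(1) = mex{} = 0
g(2) = mex{} = 0
g(3) = mex{} = 0
g(4) = mex{0} = 1
g(5) = mex{0} = 1
g(6) = mex{0} = 1
g(7) = mex{0} = 1
g(8) = mex{1} = 0
g(9) = mex{0,1} = 2
g(10) = mex{0,1} = 2
g(11) = mex{0,1} = 2
g(12) = mex{0} = 1
g(13) = mex{0,1,2} = 3
So g(13) = 3.

3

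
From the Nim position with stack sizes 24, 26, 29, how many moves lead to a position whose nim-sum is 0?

Compute the nim-sum pairwise:
24 ^ 26 = 2
2 ^ 29 = 31
The overall nim-sum is X = 31. A stack of size p has a winning move iff p XOR X < p (reduce it to p XOR X).
  24: 24 XOR 31 = 7 < 24 — winning move (to 7).
  26: 26 XOR 31 = 5 < 26 — winning move (to 5).
  29: 29 XOR 31 = 2 < 29 — winning move (to 2).
That gives 3 winning moves.

3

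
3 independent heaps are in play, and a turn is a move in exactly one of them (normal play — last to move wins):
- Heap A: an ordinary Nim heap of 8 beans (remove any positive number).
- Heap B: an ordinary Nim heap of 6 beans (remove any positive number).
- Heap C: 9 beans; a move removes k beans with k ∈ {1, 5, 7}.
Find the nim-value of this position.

15

Heap A is a plain Nim heap of size 8, so its Grundy value is 8.
Heap B is a plain Nim heap of size 6, so its Grundy value is 6.
Build the Grundy sequence for heap C with g(k) = mex{g(k−s) : s ∈ {1, 5, 7}, s ≤ k}:
k:     0  1  2  3  4  5  6  7  8  9
g(k):  0  1  0  1  0  1  0  1  0  1
So g(9) = 1.
The value of a disjunctive sum is the nim-sum of the parts.
Combined value = 8 XOR 6 XOR 1 = 15.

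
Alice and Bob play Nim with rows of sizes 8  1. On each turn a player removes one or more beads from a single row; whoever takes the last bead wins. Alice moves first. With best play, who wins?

Alice wins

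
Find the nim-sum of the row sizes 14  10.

Bitwise XOR of the heap sizes:
  1110  (14)
  1010  (10)
  ----
  0100  (4)

4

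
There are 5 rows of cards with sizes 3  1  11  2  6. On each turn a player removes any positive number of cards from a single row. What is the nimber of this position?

13

Bitwise XOR of the heap sizes:
  0011  (3)
  0001  (1)
  1011  (11)
  0010  (2)
  0110  (6)
  ----
  1101  (13)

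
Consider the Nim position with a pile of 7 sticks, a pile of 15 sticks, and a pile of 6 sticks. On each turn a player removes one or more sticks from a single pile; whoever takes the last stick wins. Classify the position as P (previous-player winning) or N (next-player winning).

Bitwise XOR of the heap sizes:
  0111  (7)
  1111  (15)
  0110  (6)
  ----
  1110  (14)
The nim-sum is 14 ≠ 0, so this is an N-position: the player to move can win.

N-position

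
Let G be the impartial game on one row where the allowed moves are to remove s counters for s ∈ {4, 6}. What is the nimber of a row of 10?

0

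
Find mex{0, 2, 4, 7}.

0 is in the set but 1 is not, so the mex is 1.

1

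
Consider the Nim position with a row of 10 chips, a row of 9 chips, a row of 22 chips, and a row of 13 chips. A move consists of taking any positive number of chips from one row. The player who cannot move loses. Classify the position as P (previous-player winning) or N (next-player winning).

N-position

In binary:
  01010  (10)
  01001  (9)
  10110  (22)
  01101  (13)
  -----
  11000  (24)
The nim-sum is 24 ≠ 0, so this is an N-position: the player to move can win.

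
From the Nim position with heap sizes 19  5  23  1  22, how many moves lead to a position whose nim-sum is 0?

3

Nim-sum: 19 ⊕ 5 ⊕ 23 ⊕ 1 ⊕ 22 = 22.
The overall nim-sum is X = 22. A heap of size p has a winning move iff p XOR X < p (reduce it to p XOR X).
  19: 19 XOR 22 = 5 < 19 — winning move (to 5).
  5: 5 XOR 22 = 19 ≥ 5 — no move.
  23: 23 XOR 22 = 1 < 23 — winning move (to 1).
  1: 1 XOR 22 = 23 ≥ 1 — no move.
  22: 22 XOR 22 = 0 < 22 — winning move (to 0).
That gives 3 winning moves.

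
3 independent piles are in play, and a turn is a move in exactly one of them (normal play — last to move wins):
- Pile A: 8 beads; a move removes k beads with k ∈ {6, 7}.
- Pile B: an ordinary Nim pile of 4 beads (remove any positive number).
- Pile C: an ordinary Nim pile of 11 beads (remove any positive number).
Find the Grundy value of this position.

For pile A, compute g(0), g(1), … with moves {6, 7}:
g(0) = mex{} = 0
g(1) = mex{} = 0
g(2) = mex{} = 0
g(3) = mex{} = 0
g(4) = mex{} = 0
g(5) = mex{} = 0
g(6) = mex{0} = 1
g(7) = mex{0} = 1
g(8) = mex{0} = 1
So g(8) = 1.
Pile B is a plain Nim pile of size 4, so its Grundy value is 4.
Pile C is a plain Nim pile of size 11, so its Grundy value is 11.
The value of a disjunctive sum is the nim-sum of the parts.
Combined value = 1 ⊕ 4 ⊕ 11 = 14.

14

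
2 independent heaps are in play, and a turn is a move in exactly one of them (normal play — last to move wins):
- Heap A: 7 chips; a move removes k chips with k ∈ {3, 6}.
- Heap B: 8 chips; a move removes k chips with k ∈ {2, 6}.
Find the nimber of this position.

2

For heap A, compute g(0), g(1), … with moves {3, 6}:
g(0) = mex{} = 0
g(1) = mex{} = 0
g(2) = mex{} = 0
g(3) = mex{0} = 1
g(4) = mex{0} = 1
g(5) = mex{0} = 1
g(6) = mex{0,1} = 2
g(7) = mex{0,1} = 2
So g(7) = 2.
For heap B, compute g(0), g(1), … with moves {2, 6}:
g(0) = mex{} = 0
g(1) = mex{} = 0
g(2) = mex{0} = 1
g(3) = mex{0} = 1
g(4) = mex{1} = 0
g(5) = mex{1} = 0
g(6) = mex{0} = 1
g(7) = mex{0} = 1
g(8) = mex{1} = 0
So g(8) = 0.
By the Sprague-Grundy theorem, the Grundy value of a sum of independent games is the XOR of the component values.
Combined value = 2 XOR 0 = 2.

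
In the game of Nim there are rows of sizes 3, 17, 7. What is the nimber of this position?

Write each in binary and XOR column by column:
  00011  (3)
  10001  (17)
  00111  (7)
  -----
  10101  (21)

21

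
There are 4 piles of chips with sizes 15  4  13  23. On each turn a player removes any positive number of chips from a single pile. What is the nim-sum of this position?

17

Compute the nim-sum pairwise:
15 ^ 4 = 11
11 ^ 13 = 6
6 ^ 23 = 17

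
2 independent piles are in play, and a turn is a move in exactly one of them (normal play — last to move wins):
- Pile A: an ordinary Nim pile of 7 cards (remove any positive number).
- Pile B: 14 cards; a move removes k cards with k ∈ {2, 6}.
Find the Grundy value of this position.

6

Pile A is a plain Nim pile of size 7, so its Grundy value is 7.
Grundy values for pile B (subtraction set {2, 6}):
g(0) = mex{} = 0
g(1) = mex{} = 0
g(2) = mex{0} = 1
g(3) = mex{0} = 1
g(4) = mex{1} = 0
g(5) = mex{1} = 0
g(6) = mex{0} = 1
g(7) = mex{0} = 1
g(8) = mex{1} = 0
g(9) = mex{1} = 0
g(10) = mex{0} = 1
g(11) = mex{0} = 1
g(12) = mex{1} = 0
g(13) = mex{1} = 0
g(14) = mex{0} = 1
So g(14) = 1.
The value of a disjunctive sum is the nim-sum of the parts.
Combined value = 7 ⊕ 1 = 6.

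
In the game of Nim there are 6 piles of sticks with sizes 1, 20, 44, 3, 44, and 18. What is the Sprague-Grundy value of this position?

In binary:
  000001  (1)
  010100  (20)
  101100  (44)
  000011  (3)
  101100  (44)
  010010  (18)
  ------
  000100  (4)

4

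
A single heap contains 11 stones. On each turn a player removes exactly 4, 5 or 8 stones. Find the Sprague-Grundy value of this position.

Compute g(0), g(1), … for moves {4, 5, 8}:
k:     0  1  2  3  4  5  6  7  8  9 10 11
g(k):  0  0  0  0  1  1  1  1  2  2  2  2
So g(11) = 2.

2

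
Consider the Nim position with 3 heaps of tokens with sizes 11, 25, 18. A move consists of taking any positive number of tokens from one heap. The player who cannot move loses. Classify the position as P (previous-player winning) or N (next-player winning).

P-position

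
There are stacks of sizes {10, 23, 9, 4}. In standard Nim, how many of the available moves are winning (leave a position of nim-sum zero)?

1

Compute the nim-sum pairwise:
10 ^ 23 = 29
29 ^ 9 = 20
20 ^ 4 = 16
The overall nim-sum is X = 16. A stack of size p has a winning move iff p XOR X < p (reduce it to p XOR X).
  10: 10 XOR 16 = 26 ≥ 10 — no move.
  23: 23 XOR 16 = 7 < 23 — winning move (to 7).
  9: 9 XOR 16 = 25 ≥ 9 — no move.
  4: 4 XOR 16 = 20 ≥ 4 — no move.
That gives 1 winning move.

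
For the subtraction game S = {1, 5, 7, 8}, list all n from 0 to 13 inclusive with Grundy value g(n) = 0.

0, 2, 4, 6

Grundy values for subtraction set {1, 5, 7, 8}:
k:     0  1  2  3  4  5  6  7  8  9 10 11 12 13
g(k):  0  1  0  1  0  1  0  1  2  3  2  3  2  3
The P-positions (g = 0) in 0..13 are 0, 2, 4, 6.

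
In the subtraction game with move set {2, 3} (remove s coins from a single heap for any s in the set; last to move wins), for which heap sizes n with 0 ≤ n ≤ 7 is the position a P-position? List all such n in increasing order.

0, 1, 5, 6

Grundy values for subtraction set {2, 3}:
k:     0  1  2  3  4  5  6  7
g(k):  0  0  1  1  2  0  0  1
The P-positions (g = 0) in 0..7 are 0, 1, 5, 6.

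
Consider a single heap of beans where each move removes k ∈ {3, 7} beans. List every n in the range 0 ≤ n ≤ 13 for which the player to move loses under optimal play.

0, 1, 2, 6, 10, 11, 12

Compute g(0), g(1), … for moves {3, 7}:
k:     0  1  2  3  4  5  6  7  8  9 10 11 12 13
g(k):  0  0  0  1  1  1  0  2  2  1  0  0  0  1
The P-positions (g = 0) in 0..13 are 0, 1, 2, 6, 10, 11, 12.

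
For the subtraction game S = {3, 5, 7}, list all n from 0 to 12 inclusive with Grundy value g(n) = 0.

0, 1, 2, 10, 11, 12

Grundy values for subtraction set {3, 5, 7}:
g(0) = mex{} = 0
g(1) = mex{} = 0
g(2) = mex{} = 0
g(3) = mex{0} = 1
g(4) = mex{0} = 1
g(5) = mex{0} = 1
g(6) = mex{0,1} = 2
g(7) = mex{0,1} = 2
g(8) = mex{0,1} = 2
g(9) = mex{0,1,2} = 3
g(10) = mex{1,2} = 0
g(11) = mex{1,2} = 0
g(12) = mex{1,2,3} = 0
The P-positions (g = 0) in 0..12 are 0, 1, 2, 10, 11, 12.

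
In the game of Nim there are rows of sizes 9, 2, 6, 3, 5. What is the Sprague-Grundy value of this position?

Nim-sum: 9 XOR 2 XOR 6 XOR 3 XOR 5 = 11.

11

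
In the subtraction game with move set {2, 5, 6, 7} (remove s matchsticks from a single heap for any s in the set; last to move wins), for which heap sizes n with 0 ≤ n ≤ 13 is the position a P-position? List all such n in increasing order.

0, 1, 4, 12, 13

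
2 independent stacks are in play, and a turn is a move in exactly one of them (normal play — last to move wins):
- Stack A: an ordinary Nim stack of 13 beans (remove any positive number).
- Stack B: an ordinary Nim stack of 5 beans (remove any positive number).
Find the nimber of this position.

8

Stack A is a plain Nim stack of size 13, so its Grundy value is 13.
Stack B is a plain Nim stack of size 5, so its Grundy value is 5.
The value of a disjunctive sum is the nim-sum of the parts.
Combined value = 13 XOR 5 = 8.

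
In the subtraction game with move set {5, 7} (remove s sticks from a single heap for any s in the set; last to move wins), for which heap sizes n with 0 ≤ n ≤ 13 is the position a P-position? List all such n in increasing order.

Grundy values for subtraction set {5, 7}:
g(0) = mex{} = 0
g(1) = mex{} = 0
g(2) = mex{} = 0
g(3) = mex{} = 0
g(4) = mex{} = 0
g(5) = mex{0} = 1
g(6) = mex{0} = 1
g(7) = mex{0} = 1
g(8) = mex{0} = 1
g(9) = mex{0} = 1
g(10) = mex{0,1} = 2
g(11) = mex{0,1} = 2
g(12) = mex{1} = 0
g(13) = mex{1} = 0
The P-positions (g = 0) in 0..13 are 0, 1, 2, 3, 4, 12, 13.

0, 1, 2, 3, 4, 12, 13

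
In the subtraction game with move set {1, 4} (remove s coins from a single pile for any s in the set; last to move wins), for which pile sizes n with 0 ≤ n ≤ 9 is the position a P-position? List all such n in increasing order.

0, 2, 5, 7

Compute g(0), g(1), … for moves {1, 4}:
k:     0  1  2  3  4  5  6  7  8  9
g(k):  0  1  0  1  2  0  1  0  1  2
The P-positions (g = 0) in 0..9 are 0, 2, 5, 7.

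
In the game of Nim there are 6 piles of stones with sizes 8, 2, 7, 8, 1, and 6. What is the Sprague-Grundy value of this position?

2

Compute the nim-sum pairwise:
8 ⊕ 2 = 10
10 ⊕ 7 = 13
13 ⊕ 8 = 5
5 ⊕ 1 = 4
4 ⊕ 6 = 2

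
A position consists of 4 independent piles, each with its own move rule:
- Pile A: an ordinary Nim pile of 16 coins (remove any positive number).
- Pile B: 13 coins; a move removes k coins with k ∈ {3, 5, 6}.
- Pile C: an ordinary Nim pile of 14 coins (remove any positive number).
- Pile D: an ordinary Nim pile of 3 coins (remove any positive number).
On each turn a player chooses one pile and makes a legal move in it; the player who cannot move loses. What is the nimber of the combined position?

28

Pile A is a plain Nim pile of size 16, so its Grundy value is 16.
For pile B, compute g(0), g(1), … with moves {3, 5, 6}:
g(0) = mex{} = 0
g(1) = mex{} = 0
g(2) = mex{} = 0
g(3) = mex{0} = 1
g(4) = mex{0} = 1
g(5) = mex{0} = 1
g(6) = mex{0,1} = 2
g(7) = mex{0,1} = 2
g(8) = mex{0,1} = 2
g(9) = mex{1,2} = 0
g(10) = mex{1,2} = 0
g(11) = mex{1,2} = 0
g(12) = mex{0,2} = 1
g(13) = mex{0,2} = 1
So g(13) = 1.
Pile C is a plain Nim pile of size 14, so its Grundy value is 14.
Pile D is a plain Nim pile of size 3, so its Grundy value is 3.
By the Sprague-Grundy theorem, the Grundy value of a sum of independent games is the XOR of the component values.
Combined value = 16 XOR 1 XOR 14 XOR 3 = 28.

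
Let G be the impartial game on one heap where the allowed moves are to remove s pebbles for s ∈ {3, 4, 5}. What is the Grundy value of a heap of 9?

Build the Grundy sequence with g(k) = mex{g(k−s) : s ∈ {3, 4, 5}, s ≤ k}:
k:     0  1  2  3  4  5  6  7  8  9
g(k):  0  0  0  1  1  1  2  2  0  0
So g(9) = 0.

0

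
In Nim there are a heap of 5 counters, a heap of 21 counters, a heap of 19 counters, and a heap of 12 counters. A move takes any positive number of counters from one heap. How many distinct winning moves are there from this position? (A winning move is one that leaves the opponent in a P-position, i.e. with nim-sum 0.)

Nim-sum: 5 ^ 21 ^ 19 ^ 12 = 15.
The overall nim-sum is X = 15. A heap of size p has a winning move iff p XOR X < p (reduce it to p XOR X).
  5: 5 XOR 15 = 10 ≥ 5 — no move.
  21: 21 XOR 15 = 26 ≥ 21 — no move.
  19: 19 XOR 15 = 28 ≥ 19 — no move.
  12: 12 XOR 15 = 3 < 12 — winning move (to 3).
That gives 1 winning move.

1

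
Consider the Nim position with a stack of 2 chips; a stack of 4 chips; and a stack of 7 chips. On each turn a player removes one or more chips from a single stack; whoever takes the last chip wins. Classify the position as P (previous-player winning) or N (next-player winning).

N-position

In binary:
  010  (2)
  100  (4)
  111  (7)
  ---
  001  (1)
The nim-sum is 1 ≠ 0, so this is an N-position: the player to move can win.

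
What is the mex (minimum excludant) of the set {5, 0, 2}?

1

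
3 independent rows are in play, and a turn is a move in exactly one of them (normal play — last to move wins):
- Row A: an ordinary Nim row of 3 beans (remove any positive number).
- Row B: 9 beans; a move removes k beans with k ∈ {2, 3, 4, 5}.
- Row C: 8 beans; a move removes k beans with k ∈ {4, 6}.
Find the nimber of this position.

0

Row A is a plain Nim row of size 3, so its Grundy value is 3.
Build the Grundy sequence for row B with g(k) = mex{g(k−s) : s ∈ {2, 3, 4, 5}, s ≤ k}:
k:     0  1  2  3  4  5  6  7  8  9
g(k):  0  0  1  1  2  2  3  0  0  1
So g(9) = 1.
For row C, compute g(0), g(1), … with moves {4, 6}:
k:     0  1  2  3  4  5  6  7  8
g(k):  0  0  0  0  1  1  1  1  2
So g(8) = 2.
By the Sprague-Grundy theorem, the Grundy value of a sum of independent games is the XOR of the component values.
Combined value = 3 XOR 1 XOR 2 = 0.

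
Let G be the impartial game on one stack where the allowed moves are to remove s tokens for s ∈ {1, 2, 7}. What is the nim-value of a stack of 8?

2

Build the Grundy sequence with g(k) = mex{g(k−s) : s ∈ {1, 2, 7}, s ≤ k}:
k:     0  1  2  3  4  5  6  7  8
g(k):  0  1  2  0  1  2  0  1  2
So g(8) = 2.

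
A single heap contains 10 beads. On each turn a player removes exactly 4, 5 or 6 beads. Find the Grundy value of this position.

Build the Grundy sequence with g(k) = mex{g(k−s) : s ∈ {4, 5, 6}, s ≤ k}:
k:     0  1  2  3  4  5  6  7  8  9 10
g(k):  0  0  0  0  1  1  1  1  2  2  0
So g(10) = 0.

0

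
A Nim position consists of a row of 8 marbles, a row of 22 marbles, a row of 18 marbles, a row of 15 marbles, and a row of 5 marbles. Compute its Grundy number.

6

Write each in binary and XOR column by column:
  01000  (8)
  10110  (22)
  10010  (18)
  01111  (15)
  00101  (5)
  -----
  00110  (6)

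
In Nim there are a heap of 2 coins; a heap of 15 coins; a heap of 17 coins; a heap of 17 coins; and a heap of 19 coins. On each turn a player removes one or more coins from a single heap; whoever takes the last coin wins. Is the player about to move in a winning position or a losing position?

In binary:
  00010  (2)
  01111  (15)
  10001  (17)
  10001  (17)
  10011  (19)
  -----
  11110  (30)
The nim-sum is 30 ≠ 0, so this is an N-position: the player to move can win.

Winning position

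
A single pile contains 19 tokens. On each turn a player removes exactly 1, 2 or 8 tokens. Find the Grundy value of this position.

Build the Grundy sequence with g(k) = mex{g(k−s) : s ∈ {1, 2, 8}, s ≤ k}:
k:     0  1  2  3  4  5  6  7  8  9 10 11 12 13 14 15 16 17 18 19
g(k):  0  1  2  0  1  2  0  1  2  0  1  2  0  1  2  0  1  2  0  1
So g(19) = 1.

1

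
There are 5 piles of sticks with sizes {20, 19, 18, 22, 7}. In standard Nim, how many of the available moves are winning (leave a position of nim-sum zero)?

Compute the nim-sum pairwise:
20 XOR 19 = 7
7 XOR 18 = 21
21 XOR 22 = 3
3 XOR 7 = 4
The overall nim-sum is X = 4. A pile of size p has a winning move iff p XOR X < p (reduce it to p XOR X).
  20: 20 XOR 4 = 16 < 20 — winning move (to 16).
  19: 19 XOR 4 = 23 ≥ 19 — no move.
  18: 18 XOR 4 = 22 ≥ 18 — no move.
  22: 22 XOR 4 = 18 < 22 — winning move (to 18).
  7: 7 XOR 4 = 3 < 7 — winning move (to 3).
That gives 3 winning moves.

3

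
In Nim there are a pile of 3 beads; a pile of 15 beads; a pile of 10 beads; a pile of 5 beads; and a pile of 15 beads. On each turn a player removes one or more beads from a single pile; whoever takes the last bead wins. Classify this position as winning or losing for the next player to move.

Winning position

Write each in binary and XOR column by column:
  0011  (3)
  1111  (15)
  1010  (10)
  0101  (5)
  1111  (15)
  ----
  1100  (12)
The nim-sum is 12 ≠ 0, so this is an N-position: the player to move can win.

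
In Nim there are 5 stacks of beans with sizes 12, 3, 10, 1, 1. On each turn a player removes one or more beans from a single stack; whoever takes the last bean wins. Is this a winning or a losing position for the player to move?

Winning position

Nim-sum: 12 ⊕ 3 ⊕ 10 ⊕ 1 ⊕ 1 = 5.
The nim-sum is 5 ≠ 0, so this is an N-position: the player to move can win.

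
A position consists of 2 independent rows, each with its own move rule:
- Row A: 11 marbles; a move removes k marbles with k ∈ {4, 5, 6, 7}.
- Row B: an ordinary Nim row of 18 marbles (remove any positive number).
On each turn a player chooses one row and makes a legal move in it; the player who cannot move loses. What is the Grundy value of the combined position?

Build the Grundy sequence for row A with g(k) = mex{g(k−s) : s ∈ {4, 5, 6, 7}, s ≤ k}:
k:     0  1  2  3  4  5  6  7  8  9 10 11
g(k):  0  0  0  0  1  1  1  1  2  2  2  0
So g(11) = 0.
Row B is a plain Nim row of size 18, so its Grundy value is 18.
By the Sprague-Grundy theorem, the Grundy value of a sum of independent games is the XOR of the component values.
Combined value = 0 XOR 18 = 18.

18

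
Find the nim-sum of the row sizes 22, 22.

Bitwise XOR of the heap sizes:
  10110  (22)
  10110  (22)
  -----
  00000  (0)

0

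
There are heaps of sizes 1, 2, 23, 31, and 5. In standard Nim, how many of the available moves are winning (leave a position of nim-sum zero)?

Nim-sum: 1 ⊕ 2 ⊕ 23 ⊕ 31 ⊕ 5 = 14.
The overall nim-sum is X = 14. A heap of size p has a winning move iff p XOR X < p (reduce it to p XOR X).
  1: 1 XOR 14 = 15 ≥ 1 — no move.
  2: 2 XOR 14 = 12 ≥ 2 — no move.
  23: 23 XOR 14 = 25 ≥ 23 — no move.
  31: 31 XOR 14 = 17 < 31 — winning move (to 17).
  5: 5 XOR 14 = 11 ≥ 5 — no move.
That gives 1 winning move.

1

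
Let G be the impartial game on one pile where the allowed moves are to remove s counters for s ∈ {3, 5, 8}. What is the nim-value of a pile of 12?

Compute g(0), g(1), … for moves {3, 5, 8}:
k:     0  1  2  3  4  5  6  7  8  9 10 11 12
g(k):  0  0  0  1  1  1  2  2  2  3  3  0  0
So g(12) = 0.

0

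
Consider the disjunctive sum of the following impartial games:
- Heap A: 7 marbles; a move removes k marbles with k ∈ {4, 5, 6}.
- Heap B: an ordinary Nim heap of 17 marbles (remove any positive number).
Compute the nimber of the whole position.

For heap A, compute g(0), g(1), … with moves {4, 5, 6}:
g(0) = mex{} = 0
g(1) = mex{} = 0
g(2) = mex{} = 0
g(3) = mex{} = 0
g(4) = mex{0} = 1
g(5) = mex{0} = 1
g(6) = mex{0} = 1
g(7) = mex{0} = 1
So g(7) = 1.
Heap B is a plain Nim heap of size 17, so its Grundy value is 17.
By the Sprague-Grundy theorem, the Grundy value of a sum of independent games is the XOR of the component values.
Combined value = 1 ⊕ 17 = 16.

16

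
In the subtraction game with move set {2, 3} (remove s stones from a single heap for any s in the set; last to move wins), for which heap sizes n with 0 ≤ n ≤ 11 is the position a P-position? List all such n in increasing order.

0, 1, 5, 6, 10, 11

Grundy values for subtraction set {2, 3}:
k:     0  1  2  3  4  5  6  7  8  9 10 11
g(k):  0  0  1  1  2  0  0  1  1  2  0  0
The P-positions (g = 0) in 0..11 are 0, 1, 5, 6, 10, 11.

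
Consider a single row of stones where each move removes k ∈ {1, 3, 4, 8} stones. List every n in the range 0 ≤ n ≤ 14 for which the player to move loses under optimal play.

0, 2, 7, 9, 14

Grundy values for subtraction set {1, 3, 4, 8}:
g(0) = mex{} = 0
g(1) = mex{0} = 1
g(2) = mex{1} = 0
g(3) = mex{0} = 1
g(4) = mex{0,1} = 2
g(5) = mex{0,1,2} = 3
g(6) = mex{0,1,3} = 2
g(7) = mex{1,2} = 0
g(8) = mex{0,2,3} = 1
g(9) = mex{1,2,3} = 0
g(10) = mex{0,2} = 1
g(11) = mex{0,1} = 2
g(12) = mex{0,1,2} = 3
g(13) = mex{0,1,3} = 2
g(14) = mex{1,2} = 0
The P-positions (g = 0) in 0..14 are 0, 2, 7, 9, 14.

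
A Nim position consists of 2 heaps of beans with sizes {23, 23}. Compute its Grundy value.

Bitwise XOR of the heap sizes:
  10111  (23)
  10111  (23)
  -----
  00000  (0)

0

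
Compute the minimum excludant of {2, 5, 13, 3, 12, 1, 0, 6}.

The values 0, 1, 2, 3 are all present; 4 is the first non-negative integer missing from the set.

4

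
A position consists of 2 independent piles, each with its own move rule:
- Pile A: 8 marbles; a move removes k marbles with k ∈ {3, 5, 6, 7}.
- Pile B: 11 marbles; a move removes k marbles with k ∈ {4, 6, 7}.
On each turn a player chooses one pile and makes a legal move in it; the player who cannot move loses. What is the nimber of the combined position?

2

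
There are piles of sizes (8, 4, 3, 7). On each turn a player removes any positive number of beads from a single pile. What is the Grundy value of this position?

Nim-sum: 8 ⊕ 4 ⊕ 3 ⊕ 7 = 8.

8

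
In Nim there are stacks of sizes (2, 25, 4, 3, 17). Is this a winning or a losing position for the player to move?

In binary:
  00010  (2)
  11001  (25)
  00100  (4)
  00011  (3)
  10001  (17)
  -----
  01101  (13)
The nim-sum is 13 ≠ 0, so this is an N-position: the player to move can win.

Winning position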